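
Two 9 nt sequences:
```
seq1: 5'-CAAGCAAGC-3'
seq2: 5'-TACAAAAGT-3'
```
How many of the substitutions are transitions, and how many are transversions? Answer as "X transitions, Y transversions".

3 transitions, 2 transversions

Transitions (purine↔purine or pyrimidine↔pyrimidine): 1 C→T, 4 G→A, 9 C→T.
Transversions (purine↔pyrimidine): 3 A→C, 5 C→A.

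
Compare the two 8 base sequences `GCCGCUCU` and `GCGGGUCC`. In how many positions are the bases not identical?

3

Comparing position by position, 3 positions differ: 3 (C/G), 5 (C/G), 8 (U/C).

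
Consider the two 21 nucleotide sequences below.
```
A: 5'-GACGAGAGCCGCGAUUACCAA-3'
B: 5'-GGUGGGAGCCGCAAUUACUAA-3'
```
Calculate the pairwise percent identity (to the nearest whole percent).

Mismatches at positions 2, 3, 5, 13, 19 (1-based): 5 of 21.
Identical positions: 16/21 = 76.19% → 76%.

76%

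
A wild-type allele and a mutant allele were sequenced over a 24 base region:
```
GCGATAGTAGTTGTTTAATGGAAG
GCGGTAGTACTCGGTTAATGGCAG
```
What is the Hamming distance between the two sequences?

5

Comparing position by position, 5 bases differ: 4 (A/G), 10 (G/C), 12 (T/C), 14 (T/G), 22 (A/C).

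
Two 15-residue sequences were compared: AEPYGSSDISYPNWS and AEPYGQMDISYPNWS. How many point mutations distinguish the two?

2

Comparing position by position, 2 positions differ: 6 (S/Q), 7 (S/M).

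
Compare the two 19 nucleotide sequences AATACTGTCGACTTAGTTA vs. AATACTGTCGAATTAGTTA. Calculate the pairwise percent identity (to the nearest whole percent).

95%

1 position differs (12), so 18 of 19 match: 18/19 = 94.74%.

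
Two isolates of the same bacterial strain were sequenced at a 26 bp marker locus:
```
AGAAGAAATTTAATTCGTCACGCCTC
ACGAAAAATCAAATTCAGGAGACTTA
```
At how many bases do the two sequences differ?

Comparing position by position, 12 bases differ: 2 (G/C), 3 (A/G), 5 (G/A), 10 (T/C), 11 (T/A), 17 (G/A), 18 (T/G), 19 (C/G), 21 (C/G), 22 (G/A), 24 (C/T), 26 (C/A).

12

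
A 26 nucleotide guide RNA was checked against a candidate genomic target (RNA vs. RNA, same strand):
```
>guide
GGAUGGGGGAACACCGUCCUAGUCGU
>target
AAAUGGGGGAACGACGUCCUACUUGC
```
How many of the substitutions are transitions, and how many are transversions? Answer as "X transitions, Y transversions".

5 transitions, 2 transversions

Mismatches (1-based):
base 1: G→A (purine→purine, transition)
base 2: G→A (purine→purine, transition)
base 13: A→G (purine→purine, transition)
base 14: C→A (pyrimidine→purine, transversion)
base 22: G→C (purine→pyrimidine, transversion)
base 24: C→U (pyrimidine→pyrimidine, transition)
base 26: U→C (pyrimidine→pyrimidine, transition)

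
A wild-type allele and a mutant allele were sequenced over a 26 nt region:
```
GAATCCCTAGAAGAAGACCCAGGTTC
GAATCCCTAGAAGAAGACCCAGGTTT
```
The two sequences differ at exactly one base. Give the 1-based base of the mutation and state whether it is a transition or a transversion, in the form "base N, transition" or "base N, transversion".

The sequences differ only at base 26: C→T (pyrimidine→pyrimidine), a transition.

base 26, transition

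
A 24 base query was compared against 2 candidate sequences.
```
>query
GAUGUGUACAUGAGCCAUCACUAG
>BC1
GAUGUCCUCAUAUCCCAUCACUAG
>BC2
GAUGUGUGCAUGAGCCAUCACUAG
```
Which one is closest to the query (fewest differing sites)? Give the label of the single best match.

BC2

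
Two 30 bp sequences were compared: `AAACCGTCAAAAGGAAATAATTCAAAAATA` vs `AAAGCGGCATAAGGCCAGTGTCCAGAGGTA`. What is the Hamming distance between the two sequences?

The sequences differ at bases 4, 7, 10, 15, 16, 18, 19, 20, 22, 25, 27, 28 (1-based) — 12 in total.

12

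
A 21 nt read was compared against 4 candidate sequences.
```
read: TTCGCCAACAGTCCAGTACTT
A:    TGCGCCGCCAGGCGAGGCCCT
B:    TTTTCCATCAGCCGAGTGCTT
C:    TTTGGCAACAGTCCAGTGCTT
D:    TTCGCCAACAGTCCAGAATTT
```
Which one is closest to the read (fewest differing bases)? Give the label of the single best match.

D

Hamming distances to read — A: 8; B: 6; C: 3; D: 2.
Smallest is D with 2 mismatches.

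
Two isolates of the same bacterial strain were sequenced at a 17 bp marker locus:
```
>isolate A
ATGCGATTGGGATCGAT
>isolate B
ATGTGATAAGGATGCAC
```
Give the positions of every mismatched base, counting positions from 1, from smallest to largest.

Differences at position 4 (C→T), position 8 (T→A), position 9 (G→A), position 14 (C→G), position 15 (G→C), position 17 (T→C).

4, 8, 9, 14, 15, 17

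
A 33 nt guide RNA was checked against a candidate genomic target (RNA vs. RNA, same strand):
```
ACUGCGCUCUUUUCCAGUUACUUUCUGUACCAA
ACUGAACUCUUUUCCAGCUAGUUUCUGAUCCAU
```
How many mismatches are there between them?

7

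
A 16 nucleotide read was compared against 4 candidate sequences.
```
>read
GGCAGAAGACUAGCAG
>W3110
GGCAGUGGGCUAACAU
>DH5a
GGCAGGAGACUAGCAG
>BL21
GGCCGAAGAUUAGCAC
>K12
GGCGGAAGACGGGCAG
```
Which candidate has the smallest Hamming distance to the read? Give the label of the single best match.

W3110 differs at 5 bases; DH5a differs at 1 base; BL21 differs at 3 bases; K12 differs at 3 bases. The closest is DH5a.

DH5a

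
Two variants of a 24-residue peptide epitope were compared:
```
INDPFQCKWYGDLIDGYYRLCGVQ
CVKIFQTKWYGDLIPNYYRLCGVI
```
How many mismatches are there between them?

Comparing position by position, 8 residues differ: 1 (I/C), 2 (N/V), 3 (D/K), 4 (P/I), 7 (C/T), 15 (D/P), 16 (G/N), 24 (Q/I).

8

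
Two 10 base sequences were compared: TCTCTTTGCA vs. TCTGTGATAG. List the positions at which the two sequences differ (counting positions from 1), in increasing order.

Differences at position 4 (C→G), position 6 (T→G), position 7 (T→A), position 8 (G→T), position 9 (C→A), position 10 (A→G).

4, 6, 7, 8, 9, 10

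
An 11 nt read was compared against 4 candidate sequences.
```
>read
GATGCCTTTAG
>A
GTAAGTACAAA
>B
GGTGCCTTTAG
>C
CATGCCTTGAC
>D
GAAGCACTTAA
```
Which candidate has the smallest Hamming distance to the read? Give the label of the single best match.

B

A differs at 9 positions; B differs at 1 position; C differs at 3 positions; D differs at 4 positions. The closest is B.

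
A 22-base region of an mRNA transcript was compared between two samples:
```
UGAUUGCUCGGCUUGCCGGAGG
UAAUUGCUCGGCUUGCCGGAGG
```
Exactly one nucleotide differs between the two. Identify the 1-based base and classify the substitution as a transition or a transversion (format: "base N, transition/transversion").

base 2, transition

The sequences differ only at base 2: G→A (purine→purine), a transition.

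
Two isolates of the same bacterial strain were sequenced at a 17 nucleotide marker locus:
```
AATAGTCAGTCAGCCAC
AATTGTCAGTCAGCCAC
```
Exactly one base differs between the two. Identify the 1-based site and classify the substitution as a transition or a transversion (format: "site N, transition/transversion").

site 4, transversion

The sequences differ only at site 4: A→T (purine→pyrimidine), a transversion.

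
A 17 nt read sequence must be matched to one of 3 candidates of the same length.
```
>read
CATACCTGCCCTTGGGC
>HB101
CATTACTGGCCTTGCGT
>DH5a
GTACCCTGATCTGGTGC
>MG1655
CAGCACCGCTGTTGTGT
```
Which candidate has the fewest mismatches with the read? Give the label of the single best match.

HB101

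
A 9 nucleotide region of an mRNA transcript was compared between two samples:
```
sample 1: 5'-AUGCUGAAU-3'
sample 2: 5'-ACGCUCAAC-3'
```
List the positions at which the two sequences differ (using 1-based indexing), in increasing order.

Differences at position 2 (U→C), position 6 (G→C), position 9 (U→C).

2, 6, 9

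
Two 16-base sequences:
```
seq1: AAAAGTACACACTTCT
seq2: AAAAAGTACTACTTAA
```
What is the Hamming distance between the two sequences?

Comparing position by position, 8 positions differ: 5 (G/A), 6 (T/G), 7 (A/T), 8 (C/A), 9 (A/C), 10 (C/T), 15 (C/A), 16 (T/A).

8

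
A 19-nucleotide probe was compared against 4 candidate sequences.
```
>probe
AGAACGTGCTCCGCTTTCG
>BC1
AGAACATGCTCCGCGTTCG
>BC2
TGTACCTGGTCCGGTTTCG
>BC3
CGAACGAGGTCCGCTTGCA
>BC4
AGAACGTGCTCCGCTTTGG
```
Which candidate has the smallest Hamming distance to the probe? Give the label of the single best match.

BC4

Hamming distances to probe — BC1: 2; BC2: 5; BC3: 5; BC4: 1.
Smallest is BC4 with 1 mismatch.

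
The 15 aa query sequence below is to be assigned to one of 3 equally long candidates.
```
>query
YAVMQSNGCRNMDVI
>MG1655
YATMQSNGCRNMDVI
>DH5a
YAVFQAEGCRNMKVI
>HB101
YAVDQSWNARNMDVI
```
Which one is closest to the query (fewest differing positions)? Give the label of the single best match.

Hamming distances to query — MG1655: 1; DH5a: 4; HB101: 4.
Smallest is MG1655 with 1 mismatch.

MG1655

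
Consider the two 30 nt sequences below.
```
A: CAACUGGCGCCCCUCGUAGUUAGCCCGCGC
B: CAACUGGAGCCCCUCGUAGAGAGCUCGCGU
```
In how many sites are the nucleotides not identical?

The sequences differ at sites 8, 20, 21, 25, 30 (1-based) — 5 in total.

5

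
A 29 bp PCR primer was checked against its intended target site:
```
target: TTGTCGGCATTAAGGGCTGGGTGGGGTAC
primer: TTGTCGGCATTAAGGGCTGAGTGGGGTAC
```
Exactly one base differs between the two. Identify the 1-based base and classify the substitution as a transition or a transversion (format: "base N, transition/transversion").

Base 20 changes G→A. G is a purine and A is a purine, so this is a transition.

base 20, transition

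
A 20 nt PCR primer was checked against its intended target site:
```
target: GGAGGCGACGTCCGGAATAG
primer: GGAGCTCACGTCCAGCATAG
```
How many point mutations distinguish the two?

Comparing position by position, 5 positions differ: 5 (G/C), 6 (C/T), 7 (G/C), 14 (G/A), 16 (A/C).

5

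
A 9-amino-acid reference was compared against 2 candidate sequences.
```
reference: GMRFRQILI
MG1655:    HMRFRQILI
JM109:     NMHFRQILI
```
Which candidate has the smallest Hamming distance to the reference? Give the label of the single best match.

MG1655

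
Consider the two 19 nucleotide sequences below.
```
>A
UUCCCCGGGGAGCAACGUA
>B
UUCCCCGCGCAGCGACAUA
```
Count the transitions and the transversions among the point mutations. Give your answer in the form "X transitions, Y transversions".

2 transitions, 2 transversions

Mismatches (1-based):
position 8: G→C (purine→pyrimidine, transversion)
position 10: G→C (purine→pyrimidine, transversion)
position 14: A→G (purine→purine, transition)
position 17: G→A (purine→purine, transition)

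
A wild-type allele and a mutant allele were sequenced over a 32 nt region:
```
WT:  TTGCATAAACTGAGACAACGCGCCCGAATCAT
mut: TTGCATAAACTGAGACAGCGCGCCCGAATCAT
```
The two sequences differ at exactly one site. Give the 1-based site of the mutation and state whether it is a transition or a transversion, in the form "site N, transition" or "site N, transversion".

Site 18 changes A→G. A is a purine and G is a purine, so this is a transition.

site 18, transition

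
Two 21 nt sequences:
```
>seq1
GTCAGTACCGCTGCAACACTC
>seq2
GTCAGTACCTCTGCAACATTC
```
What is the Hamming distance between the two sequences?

Mismatches (1-based): position 10: G→T; position 19: C→T.

2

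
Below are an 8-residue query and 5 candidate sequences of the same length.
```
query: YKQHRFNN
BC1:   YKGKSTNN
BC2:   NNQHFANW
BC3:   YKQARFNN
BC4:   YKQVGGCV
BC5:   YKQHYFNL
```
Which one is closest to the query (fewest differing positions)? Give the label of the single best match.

BC1 differs at 4 positions; BC2 differs at 5 positions; BC3 differs at 1 position; BC4 differs at 5 positions; BC5 differs at 2 positions. The closest is BC3.

BC3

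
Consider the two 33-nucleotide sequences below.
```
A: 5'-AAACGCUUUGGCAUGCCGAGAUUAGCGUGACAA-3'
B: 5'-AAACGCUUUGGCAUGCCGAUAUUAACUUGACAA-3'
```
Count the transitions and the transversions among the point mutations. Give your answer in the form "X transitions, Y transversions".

1 transition, 2 transversions

Transitions (purine↔purine or pyrimidine↔pyrimidine): 25 G→A.
Transversions (purine↔pyrimidine): 20 G→U, 27 G→U.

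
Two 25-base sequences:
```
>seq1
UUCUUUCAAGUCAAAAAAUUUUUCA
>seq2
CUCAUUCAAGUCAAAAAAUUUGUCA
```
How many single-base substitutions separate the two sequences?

Comparing position by position, 3 positions differ: 1 (U/C), 4 (U/A), 22 (U/G).

3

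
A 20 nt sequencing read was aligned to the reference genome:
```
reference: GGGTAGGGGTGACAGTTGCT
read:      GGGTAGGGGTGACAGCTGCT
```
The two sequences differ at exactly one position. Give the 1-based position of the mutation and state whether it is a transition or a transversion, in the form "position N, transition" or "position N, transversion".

The sequences differ only at position 16: T→C (pyrimidine→pyrimidine), a transition.

position 16, transition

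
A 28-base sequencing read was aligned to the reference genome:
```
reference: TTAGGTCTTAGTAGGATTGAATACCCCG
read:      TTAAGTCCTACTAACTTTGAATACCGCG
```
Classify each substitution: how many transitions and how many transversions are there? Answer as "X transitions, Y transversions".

Transitions (purine↔purine or pyrimidine↔pyrimidine): 4 G→A, 8 T→C, 14 G→A.
Transversions (purine↔pyrimidine): 11 G→C, 15 G→C, 16 A→T, 26 C→G.

3 transitions, 4 transversions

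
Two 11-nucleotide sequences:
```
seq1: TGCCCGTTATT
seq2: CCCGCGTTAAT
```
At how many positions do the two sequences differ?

4

Comparing position by position, 4 positions differ: 1 (T/C), 2 (G/C), 4 (C/G), 10 (T/A).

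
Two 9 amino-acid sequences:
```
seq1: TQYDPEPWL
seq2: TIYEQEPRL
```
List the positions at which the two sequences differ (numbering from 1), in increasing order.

2, 4, 5, 8

Scanning 1-based: 2: Q/I; 4: D/E; 5: P/Q; 8: W/R.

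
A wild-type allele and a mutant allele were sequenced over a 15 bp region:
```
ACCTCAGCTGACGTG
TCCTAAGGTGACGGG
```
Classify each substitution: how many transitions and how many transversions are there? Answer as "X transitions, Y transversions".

0 transitions, 4 transversions

Transitions (purine↔purine or pyrimidine↔pyrimidine): none.
Transversions (purine↔pyrimidine): 1 A→T, 5 C→A, 8 C→G, 14 T→G.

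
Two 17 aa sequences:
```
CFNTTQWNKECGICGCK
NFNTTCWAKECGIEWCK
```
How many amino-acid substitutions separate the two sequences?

Comparing position by position, 5 residues differ: 1 (C/N), 6 (Q/C), 8 (N/A), 14 (C/E), 15 (G/W).

5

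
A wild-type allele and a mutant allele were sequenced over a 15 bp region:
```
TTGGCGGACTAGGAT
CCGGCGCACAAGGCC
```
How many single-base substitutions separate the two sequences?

6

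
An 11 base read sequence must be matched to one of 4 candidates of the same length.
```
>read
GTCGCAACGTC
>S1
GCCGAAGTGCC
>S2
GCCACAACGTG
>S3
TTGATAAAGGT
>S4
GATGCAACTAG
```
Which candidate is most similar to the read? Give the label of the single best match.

S2

S1 differs at 5 positions; S2 differs at 3 positions; S3 differs at 7 positions; S4 differs at 5 positions. The closest is S2.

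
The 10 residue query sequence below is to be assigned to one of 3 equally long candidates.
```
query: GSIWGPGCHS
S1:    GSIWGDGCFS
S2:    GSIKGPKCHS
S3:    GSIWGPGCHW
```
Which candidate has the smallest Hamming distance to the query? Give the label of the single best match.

S3

S1 differs at 2 residues; S2 differs at 2 residues; S3 differs at 1 residue. The closest is S3.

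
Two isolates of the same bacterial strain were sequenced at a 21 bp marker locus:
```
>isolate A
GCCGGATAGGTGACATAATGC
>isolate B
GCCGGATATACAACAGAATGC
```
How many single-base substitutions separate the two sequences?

5

Mismatches (1-based): site 9: G→T; site 10: G→A; site 11: T→C; site 12: G→A; site 16: T→G.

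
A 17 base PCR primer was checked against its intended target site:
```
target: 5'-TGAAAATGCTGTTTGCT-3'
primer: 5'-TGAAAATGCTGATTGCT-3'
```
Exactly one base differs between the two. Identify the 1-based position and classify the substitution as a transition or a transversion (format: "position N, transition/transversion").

position 12, transversion

Position 12 changes T→A. T is a pyrimidine and A is a purine, so this is a transversion.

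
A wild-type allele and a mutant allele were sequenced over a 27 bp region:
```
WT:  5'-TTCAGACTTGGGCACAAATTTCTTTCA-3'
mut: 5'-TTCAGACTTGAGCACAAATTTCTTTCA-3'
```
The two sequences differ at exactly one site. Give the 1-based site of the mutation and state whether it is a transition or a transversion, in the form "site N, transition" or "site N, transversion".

site 11, transition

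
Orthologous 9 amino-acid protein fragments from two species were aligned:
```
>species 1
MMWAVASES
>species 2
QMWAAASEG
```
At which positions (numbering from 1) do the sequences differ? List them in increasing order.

1, 5, 9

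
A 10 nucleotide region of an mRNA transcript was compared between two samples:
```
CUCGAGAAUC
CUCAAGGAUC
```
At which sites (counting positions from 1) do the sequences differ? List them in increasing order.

4, 7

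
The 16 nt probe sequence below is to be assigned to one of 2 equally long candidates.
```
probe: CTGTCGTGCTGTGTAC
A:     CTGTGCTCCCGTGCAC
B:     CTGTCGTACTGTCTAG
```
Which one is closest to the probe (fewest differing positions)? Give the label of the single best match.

A differs at 5 positions; B differs at 3 positions. The closest is B.

B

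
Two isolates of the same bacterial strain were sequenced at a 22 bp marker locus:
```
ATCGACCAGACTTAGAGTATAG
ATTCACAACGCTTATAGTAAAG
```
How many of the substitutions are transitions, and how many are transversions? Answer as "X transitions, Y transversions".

2 transitions, 5 transversions

Transitions (purine↔purine or pyrimidine↔pyrimidine): 3 C→T, 10 A→G.
Transversions (purine↔pyrimidine): 4 G→C, 7 C→A, 9 G→C, 15 G→T, 20 T→A.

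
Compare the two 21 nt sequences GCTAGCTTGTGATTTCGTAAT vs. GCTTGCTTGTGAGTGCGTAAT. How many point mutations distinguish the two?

3

The sequences differ at bases 4, 13, 15 (1-based) — 3 in total.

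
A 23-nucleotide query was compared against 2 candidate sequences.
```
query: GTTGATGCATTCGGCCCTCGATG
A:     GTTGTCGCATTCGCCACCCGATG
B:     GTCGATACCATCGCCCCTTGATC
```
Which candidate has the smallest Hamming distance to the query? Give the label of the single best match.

A

A differs at 5 sites; B differs at 7 sites. The closest is A.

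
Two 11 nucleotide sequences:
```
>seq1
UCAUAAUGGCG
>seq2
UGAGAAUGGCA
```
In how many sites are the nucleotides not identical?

3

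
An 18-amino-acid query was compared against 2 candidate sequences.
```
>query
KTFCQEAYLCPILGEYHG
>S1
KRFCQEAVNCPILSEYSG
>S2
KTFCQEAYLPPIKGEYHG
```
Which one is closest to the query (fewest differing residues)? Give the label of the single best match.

S2

Hamming distances to query — S1: 5; S2: 2.
Smallest is S2 with 2 mismatches.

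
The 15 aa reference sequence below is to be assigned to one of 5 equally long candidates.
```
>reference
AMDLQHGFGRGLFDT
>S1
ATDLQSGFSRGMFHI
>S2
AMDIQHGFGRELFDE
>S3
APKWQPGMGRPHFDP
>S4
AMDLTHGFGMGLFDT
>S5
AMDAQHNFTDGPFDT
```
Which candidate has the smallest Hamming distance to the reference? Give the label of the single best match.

S4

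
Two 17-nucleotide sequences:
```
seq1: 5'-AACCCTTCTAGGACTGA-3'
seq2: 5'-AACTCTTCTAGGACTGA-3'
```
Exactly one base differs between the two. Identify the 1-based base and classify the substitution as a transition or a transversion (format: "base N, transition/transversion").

base 4, transition

Base 4 changes C→T. C is a pyrimidine and T is a pyrimidine, so this is a transition.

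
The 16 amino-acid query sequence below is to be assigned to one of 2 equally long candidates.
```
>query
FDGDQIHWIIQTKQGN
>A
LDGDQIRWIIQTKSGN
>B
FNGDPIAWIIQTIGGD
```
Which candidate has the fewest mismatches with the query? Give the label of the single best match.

A

Hamming distances to query — A: 3; B: 6.
Smallest is A with 3 mismatches.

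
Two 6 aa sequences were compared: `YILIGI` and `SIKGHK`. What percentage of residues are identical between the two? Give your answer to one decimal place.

16.7%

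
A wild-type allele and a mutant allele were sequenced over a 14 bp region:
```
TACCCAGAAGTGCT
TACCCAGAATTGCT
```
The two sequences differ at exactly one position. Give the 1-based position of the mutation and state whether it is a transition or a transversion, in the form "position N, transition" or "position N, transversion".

The sequences differ only at position 10: G→T (purine→pyrimidine), a transversion.

position 10, transversion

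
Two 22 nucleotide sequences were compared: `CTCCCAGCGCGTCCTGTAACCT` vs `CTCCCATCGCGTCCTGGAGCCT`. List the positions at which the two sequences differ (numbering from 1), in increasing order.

7, 17, 19

Differences at position 7 (G→T), position 17 (T→G), position 19 (A→G).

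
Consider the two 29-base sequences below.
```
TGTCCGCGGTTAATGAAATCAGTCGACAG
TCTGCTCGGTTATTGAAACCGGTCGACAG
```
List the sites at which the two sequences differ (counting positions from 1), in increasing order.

Scanning 1-based: 2: G/C; 4: C/G; 6: G/T; 13: A/T; 19: T/C; 21: A/G.

2, 4, 6, 13, 19, 21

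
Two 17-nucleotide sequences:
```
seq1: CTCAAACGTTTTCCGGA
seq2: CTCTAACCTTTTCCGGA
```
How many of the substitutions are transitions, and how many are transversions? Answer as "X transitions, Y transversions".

0 transitions, 2 transversions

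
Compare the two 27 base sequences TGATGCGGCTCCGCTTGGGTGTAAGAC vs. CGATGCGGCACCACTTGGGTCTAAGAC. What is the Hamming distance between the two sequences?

4

Mismatches (1-based): position 1: T→C; position 10: T→A; position 13: G→A; position 21: G→C.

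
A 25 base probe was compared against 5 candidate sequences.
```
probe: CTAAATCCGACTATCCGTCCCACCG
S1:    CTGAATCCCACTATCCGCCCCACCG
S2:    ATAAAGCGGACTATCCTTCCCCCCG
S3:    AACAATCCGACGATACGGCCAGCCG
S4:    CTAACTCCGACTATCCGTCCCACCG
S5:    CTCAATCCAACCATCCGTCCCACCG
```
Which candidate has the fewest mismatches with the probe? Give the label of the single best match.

Hamming distances to probe — S1: 3; S2: 5; S3: 8; S4: 1; S5: 3.
Smallest is S4 with 1 mismatch.

S4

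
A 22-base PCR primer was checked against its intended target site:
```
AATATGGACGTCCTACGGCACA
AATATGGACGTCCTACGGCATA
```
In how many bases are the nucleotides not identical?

1

Comparing position by position, 1 base differs: 21 (C/T).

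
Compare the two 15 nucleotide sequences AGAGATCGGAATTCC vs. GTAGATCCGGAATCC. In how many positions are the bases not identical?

5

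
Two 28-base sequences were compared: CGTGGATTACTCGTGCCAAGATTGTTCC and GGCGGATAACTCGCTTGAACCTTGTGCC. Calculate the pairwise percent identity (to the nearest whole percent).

Mismatches at positions 1, 3, 8, 14, 15, 16, 17, 20, 21, 26 (1-based): 10 of 28.
Identical positions: 18/28 = 64.29% → 64%.

64%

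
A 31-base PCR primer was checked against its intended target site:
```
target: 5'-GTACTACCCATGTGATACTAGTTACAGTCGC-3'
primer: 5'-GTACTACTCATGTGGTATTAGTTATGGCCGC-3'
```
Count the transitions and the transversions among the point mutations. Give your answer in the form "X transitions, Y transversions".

Mismatches (1-based):
position 8: C→T (pyrimidine→pyrimidine, transition)
position 15: A→G (purine→purine, transition)
position 18: C→T (pyrimidine→pyrimidine, transition)
position 25: C→T (pyrimidine→pyrimidine, transition)
position 26: A→G (purine→purine, transition)
position 28: T→C (pyrimidine→pyrimidine, transition)

6 transitions, 0 transversions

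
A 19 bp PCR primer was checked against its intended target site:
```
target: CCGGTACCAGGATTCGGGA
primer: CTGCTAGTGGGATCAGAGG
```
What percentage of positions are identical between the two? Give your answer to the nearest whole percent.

53%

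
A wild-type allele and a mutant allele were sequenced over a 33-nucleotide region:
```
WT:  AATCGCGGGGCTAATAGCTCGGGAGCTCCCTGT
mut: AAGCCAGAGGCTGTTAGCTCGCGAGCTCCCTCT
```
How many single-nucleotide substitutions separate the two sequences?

Comparing position by position, 8 positions differ: 3 (T/G), 5 (G/C), 6 (C/A), 8 (G/A), 13 (A/G), 14 (A/T), 22 (G/C), 32 (G/C).

8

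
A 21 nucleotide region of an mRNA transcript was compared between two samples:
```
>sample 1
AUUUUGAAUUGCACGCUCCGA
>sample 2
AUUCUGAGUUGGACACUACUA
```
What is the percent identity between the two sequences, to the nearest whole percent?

71%

Mismatches at positions 4, 8, 12, 15, 18, 20 (1-based): 6 of 21.
Identical positions: 15/21 = 71.43% → 71%.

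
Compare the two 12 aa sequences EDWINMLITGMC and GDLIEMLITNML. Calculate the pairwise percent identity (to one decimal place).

58.3%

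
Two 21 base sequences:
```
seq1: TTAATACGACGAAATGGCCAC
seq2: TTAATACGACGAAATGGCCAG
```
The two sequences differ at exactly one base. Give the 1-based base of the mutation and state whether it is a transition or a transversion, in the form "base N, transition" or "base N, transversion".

Base 21 changes C→G. C is a pyrimidine and G is a purine, so this is a transversion.

base 21, transversion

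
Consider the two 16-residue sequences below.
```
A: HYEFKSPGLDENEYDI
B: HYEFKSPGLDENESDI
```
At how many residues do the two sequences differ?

1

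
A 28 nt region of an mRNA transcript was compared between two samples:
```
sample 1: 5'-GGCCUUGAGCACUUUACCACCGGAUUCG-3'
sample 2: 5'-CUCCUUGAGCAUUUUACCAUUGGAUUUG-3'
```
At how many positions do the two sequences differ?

6

Mismatches (1-based): position 1: G→C; position 2: G→U; position 12: C→U; position 20: C→U; position 21: C→U; position 27: C→U.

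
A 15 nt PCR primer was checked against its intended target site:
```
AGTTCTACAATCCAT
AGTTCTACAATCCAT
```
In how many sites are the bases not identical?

No positions differ; the sequences are identical.

0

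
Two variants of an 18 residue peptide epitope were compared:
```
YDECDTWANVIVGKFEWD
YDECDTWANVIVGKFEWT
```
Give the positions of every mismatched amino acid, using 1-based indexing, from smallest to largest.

18

Differences at position 18 (D→T).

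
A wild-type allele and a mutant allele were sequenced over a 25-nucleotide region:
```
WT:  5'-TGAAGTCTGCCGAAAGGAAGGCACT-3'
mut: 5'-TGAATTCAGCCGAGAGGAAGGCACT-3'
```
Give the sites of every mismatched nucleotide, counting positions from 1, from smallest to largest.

5, 8, 14

Scanning 1-based: 5: G/T; 8: T/A; 14: A/G.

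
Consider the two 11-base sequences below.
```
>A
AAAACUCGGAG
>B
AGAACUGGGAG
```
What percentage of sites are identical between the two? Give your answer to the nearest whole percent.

82%

2 positions differ (2, 7), so 9 of 11 match: 9/11 = 81.82%.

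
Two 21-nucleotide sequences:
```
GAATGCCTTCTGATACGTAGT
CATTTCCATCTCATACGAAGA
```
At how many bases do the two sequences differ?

Comparing position by position, 7 bases differ: 1 (G/C), 3 (A/T), 5 (G/T), 8 (T/A), 12 (G/C), 18 (T/A), 21 (T/A).

7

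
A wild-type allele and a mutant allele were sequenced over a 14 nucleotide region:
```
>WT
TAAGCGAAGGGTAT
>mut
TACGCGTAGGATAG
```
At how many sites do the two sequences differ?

Mismatches (1-based): site 3: A→C; site 7: A→T; site 11: G→A; site 14: T→G.

4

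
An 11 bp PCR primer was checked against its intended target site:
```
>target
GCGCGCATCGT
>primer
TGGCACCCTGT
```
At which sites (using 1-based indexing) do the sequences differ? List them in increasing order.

Differences at site 1 (G→T), site 2 (C→G), site 5 (G→A), site 7 (A→C), site 8 (T→C), site 9 (C→T).

1, 2, 5, 7, 8, 9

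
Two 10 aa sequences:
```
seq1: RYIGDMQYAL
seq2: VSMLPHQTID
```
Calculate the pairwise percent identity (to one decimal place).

10.0%

9 positions differ (1, 2, 3, 4, 5, 6, 8, 9, 10), so 1 of 10 match: 1/10 = 10%.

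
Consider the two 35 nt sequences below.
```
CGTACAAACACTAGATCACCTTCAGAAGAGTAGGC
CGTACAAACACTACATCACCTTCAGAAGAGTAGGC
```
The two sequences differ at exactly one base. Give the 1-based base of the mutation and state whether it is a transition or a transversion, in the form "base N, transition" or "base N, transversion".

base 14, transversion

The sequences differ only at base 14: G→C (purine→pyrimidine), a transversion.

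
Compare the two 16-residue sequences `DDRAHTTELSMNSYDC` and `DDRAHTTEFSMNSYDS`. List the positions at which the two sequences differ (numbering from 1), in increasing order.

9, 16

Scanning 1-based: 9: L/F; 16: C/S.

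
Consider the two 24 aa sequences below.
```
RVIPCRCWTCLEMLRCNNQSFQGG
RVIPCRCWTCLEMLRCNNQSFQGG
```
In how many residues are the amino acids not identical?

0

No positions differ; the sequences are identical.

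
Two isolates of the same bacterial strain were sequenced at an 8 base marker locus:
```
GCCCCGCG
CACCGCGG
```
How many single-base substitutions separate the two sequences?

5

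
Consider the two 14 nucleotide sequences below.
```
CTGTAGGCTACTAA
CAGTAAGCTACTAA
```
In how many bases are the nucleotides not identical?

Comparing position by position, 2 bases differ: 2 (T/A), 6 (G/A).

2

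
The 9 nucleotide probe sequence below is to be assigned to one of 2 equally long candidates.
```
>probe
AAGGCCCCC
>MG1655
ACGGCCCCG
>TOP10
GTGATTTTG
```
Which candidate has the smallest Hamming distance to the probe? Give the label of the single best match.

MG1655

Hamming distances to probe — MG1655: 2; TOP10: 8.
Smallest is MG1655 with 2 mismatches.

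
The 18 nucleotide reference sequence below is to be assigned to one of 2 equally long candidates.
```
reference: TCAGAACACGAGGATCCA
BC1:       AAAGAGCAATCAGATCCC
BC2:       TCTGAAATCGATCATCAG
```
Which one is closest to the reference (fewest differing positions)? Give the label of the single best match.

BC2

BC1 differs at 8 positions; BC2 differs at 7 positions. The closest is BC2.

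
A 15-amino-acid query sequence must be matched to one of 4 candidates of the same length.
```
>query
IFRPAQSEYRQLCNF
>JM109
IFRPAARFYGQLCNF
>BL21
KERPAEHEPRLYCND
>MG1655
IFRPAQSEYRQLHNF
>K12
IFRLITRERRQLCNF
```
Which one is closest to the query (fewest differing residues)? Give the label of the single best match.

Hamming distances to query — JM109: 4; BL21: 8; MG1655: 1; K12: 5.
Smallest is MG1655 with 1 mismatch.

MG1655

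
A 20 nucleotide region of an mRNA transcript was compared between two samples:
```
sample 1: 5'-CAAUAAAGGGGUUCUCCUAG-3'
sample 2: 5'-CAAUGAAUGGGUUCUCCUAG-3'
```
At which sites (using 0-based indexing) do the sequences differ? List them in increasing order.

Differences at site 4 (A→G), site 7 (G→U).

4, 7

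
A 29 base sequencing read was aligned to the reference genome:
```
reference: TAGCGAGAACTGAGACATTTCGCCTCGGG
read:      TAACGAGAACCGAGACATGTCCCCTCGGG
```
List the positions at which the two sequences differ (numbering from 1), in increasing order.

Scanning 1-based: 3: G/A; 11: T/C; 19: T/G; 22: G/C.

3, 11, 19, 22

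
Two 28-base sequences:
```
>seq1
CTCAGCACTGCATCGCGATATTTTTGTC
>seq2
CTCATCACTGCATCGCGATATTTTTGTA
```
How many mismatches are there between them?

Comparing position by position, 2 bases differ: 5 (G/T), 28 (C/A).

2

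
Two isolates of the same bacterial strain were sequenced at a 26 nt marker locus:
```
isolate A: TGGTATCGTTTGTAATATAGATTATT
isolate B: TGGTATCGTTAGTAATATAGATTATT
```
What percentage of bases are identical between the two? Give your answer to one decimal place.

96.2%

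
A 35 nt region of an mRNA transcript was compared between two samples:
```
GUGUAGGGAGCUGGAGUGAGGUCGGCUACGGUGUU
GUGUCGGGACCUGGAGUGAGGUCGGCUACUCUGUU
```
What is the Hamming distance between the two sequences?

Comparing position by position, 4 positions differ: 5 (A/C), 10 (G/C), 30 (G/U), 31 (G/C).

4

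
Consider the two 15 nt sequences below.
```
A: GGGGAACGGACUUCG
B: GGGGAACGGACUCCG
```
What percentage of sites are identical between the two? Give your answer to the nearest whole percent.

93%

1 position differs (13), so 14 of 15 match: 14/15 = 93.33%.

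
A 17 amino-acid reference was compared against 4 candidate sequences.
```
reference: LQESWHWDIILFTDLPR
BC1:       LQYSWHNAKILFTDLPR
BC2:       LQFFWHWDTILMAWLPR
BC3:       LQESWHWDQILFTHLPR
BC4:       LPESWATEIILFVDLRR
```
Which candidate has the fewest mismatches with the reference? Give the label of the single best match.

BC3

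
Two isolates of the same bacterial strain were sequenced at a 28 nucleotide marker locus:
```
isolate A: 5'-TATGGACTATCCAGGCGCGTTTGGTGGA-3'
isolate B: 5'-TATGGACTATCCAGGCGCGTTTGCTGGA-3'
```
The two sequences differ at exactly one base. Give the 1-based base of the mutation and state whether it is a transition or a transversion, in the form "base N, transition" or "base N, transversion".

The sequences differ only at base 24: G→C (purine→pyrimidine), a transversion.

base 24, transversion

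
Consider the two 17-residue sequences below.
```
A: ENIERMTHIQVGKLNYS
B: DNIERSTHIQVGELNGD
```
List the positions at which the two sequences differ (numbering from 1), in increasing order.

Differences at position 1 (E→D), position 6 (M→S), position 13 (K→E), position 16 (Y→G), position 17 (S→D).

1, 6, 13, 16, 17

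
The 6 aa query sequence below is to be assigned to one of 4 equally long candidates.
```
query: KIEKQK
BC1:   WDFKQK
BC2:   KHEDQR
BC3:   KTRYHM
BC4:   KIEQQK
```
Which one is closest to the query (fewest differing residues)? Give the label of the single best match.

BC4

Hamming distances to query — BC1: 3; BC2: 3; BC3: 5; BC4: 1.
Smallest is BC4 with 1 mismatch.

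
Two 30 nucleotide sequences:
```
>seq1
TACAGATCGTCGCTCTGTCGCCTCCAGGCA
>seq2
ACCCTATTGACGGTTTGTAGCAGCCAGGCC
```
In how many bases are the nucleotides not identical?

12

Comparing position by position, 12 bases differ: 1 (T/A), 2 (A/C), 4 (A/C), 5 (G/T), 8 (C/T), 10 (T/A), 13 (C/G), 15 (C/T), 19 (C/A), 22 (C/A), 23 (T/G), 30 (A/C).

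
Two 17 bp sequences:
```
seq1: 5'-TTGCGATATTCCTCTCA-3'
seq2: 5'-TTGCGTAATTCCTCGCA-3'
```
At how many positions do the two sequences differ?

3

Comparing position by position, 3 positions differ: 6 (A/T), 7 (T/A), 15 (T/G).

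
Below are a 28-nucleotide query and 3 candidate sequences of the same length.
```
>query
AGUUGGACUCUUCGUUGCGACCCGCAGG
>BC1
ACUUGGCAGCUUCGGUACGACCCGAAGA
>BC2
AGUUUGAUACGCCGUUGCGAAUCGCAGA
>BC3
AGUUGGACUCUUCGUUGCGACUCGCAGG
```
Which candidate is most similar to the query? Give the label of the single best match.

BC3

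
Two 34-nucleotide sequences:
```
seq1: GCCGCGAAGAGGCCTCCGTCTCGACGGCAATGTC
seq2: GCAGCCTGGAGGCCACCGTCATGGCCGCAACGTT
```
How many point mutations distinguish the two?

11

Comparing position by position, 11 positions differ: 3 (C/A), 6 (G/C), 7 (A/T), 8 (A/G), 15 (T/A), 21 (T/A), 22 (C/T), 24 (A/G), 26 (G/C), 31 (T/C), 34 (C/T).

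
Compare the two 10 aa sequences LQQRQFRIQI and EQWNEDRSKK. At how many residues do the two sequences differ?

Comparing position by position, 8 residues differ: 1 (L/E), 3 (Q/W), 4 (R/N), 5 (Q/E), 6 (F/D), 8 (I/S), 9 (Q/K), 10 (I/K).

8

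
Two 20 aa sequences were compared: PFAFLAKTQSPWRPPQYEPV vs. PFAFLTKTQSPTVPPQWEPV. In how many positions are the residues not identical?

4

The sequences differ at positions 6, 12, 13, 17 (1-based) — 4 in total.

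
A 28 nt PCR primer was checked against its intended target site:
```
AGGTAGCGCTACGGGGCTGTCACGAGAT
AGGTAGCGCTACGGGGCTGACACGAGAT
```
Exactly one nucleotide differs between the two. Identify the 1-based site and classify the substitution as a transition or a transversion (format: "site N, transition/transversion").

The sequences differ only at site 20: T→A (pyrimidine→purine), a transversion.

site 20, transversion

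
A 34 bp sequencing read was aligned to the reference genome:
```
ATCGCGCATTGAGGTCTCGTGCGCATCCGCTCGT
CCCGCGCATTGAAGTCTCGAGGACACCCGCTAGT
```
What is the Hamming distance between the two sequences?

8

Comparing position by position, 8 sites differ: 1 (A/C), 2 (T/C), 13 (G/A), 20 (T/A), 22 (C/G), 23 (G/A), 26 (T/C), 32 (C/A).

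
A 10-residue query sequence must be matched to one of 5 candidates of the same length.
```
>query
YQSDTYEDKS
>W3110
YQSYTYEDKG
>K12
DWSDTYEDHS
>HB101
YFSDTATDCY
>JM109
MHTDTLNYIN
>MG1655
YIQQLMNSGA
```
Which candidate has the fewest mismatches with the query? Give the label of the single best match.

W3110

W3110 differs at 2 residues; K12 differs at 3 residues; HB101 differs at 5 residues; JM109 differs at 8 residues; MG1655 differs at 9 residues. The closest is W3110.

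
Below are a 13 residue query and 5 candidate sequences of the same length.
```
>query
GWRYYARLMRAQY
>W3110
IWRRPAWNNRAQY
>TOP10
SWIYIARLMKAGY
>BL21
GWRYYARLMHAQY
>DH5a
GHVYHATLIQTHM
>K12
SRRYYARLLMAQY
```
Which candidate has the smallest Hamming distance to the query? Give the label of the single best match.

Hamming distances to query — W3110: 6; TOP10: 5; BL21: 1; DH5a: 9; K12: 4.
Smallest is BL21 with 1 mismatch.

BL21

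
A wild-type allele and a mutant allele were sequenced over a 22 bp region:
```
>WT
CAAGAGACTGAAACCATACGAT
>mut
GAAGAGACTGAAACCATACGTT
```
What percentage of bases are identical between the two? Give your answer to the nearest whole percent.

Mismatches at positions 1, 21 (1-based): 2 of 22.
Identical positions: 20/22 = 90.91% → 91%.

91%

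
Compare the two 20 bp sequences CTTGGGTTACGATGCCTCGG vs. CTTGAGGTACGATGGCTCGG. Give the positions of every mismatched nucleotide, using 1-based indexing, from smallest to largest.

5, 7, 15

Differences at position 5 (G→A), position 7 (T→G), position 15 (C→G).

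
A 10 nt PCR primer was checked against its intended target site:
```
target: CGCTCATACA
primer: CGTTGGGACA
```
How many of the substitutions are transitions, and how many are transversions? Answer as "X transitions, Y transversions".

Mismatches (1-based):
base 3: C→T (pyrimidine→pyrimidine, transition)
base 5: C→G (pyrimidine→purine, transversion)
base 6: A→G (purine→purine, transition)
base 7: T→G (pyrimidine→purine, transversion)

2 transitions, 2 transversions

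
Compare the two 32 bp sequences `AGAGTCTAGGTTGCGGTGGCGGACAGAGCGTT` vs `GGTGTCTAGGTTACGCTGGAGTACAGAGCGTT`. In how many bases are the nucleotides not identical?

The sequences differ at bases 1, 3, 13, 16, 20, 22 (1-based) — 6 in total.

6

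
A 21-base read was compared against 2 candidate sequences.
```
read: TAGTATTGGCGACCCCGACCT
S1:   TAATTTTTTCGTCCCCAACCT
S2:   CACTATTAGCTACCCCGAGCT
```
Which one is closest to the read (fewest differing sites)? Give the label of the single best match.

Hamming distances to read — S1: 6; S2: 5.
Smallest is S2 with 5 mismatches.

S2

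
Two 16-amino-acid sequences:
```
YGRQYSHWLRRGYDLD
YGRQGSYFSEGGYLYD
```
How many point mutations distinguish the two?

Comparing position by position, 8 positions differ: 5 (Y/G), 7 (H/Y), 8 (W/F), 9 (L/S), 10 (R/E), 11 (R/G), 14 (D/L), 15 (L/Y).

8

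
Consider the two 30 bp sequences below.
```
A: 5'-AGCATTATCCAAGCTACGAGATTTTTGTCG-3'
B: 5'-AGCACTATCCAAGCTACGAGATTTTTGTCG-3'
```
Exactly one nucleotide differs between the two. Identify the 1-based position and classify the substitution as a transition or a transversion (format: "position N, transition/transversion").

position 5, transition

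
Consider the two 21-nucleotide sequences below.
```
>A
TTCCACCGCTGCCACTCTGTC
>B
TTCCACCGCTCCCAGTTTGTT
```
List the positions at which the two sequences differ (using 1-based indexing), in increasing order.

Scanning 1-based: 11: G/C; 15: C/G; 17: C/T; 21: C/T.

11, 15, 17, 21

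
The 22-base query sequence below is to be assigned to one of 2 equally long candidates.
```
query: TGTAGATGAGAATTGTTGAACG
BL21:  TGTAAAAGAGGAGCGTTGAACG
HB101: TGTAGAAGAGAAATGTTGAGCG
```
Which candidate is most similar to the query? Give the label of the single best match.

HB101

BL21 differs at 5 positions; HB101 differs at 3 positions. The closest is HB101.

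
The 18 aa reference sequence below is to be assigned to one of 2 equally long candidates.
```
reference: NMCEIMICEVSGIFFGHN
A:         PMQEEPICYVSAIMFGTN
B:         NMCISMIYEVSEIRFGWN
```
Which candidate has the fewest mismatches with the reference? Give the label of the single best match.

B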